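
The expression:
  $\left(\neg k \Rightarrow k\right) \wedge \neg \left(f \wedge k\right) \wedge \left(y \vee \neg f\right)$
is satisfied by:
  {k: True, f: False}


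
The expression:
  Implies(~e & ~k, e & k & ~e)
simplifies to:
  e | k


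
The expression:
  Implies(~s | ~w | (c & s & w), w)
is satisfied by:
  {w: True}


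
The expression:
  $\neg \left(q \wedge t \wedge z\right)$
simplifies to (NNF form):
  $\neg q \vee \neg t \vee \neg z$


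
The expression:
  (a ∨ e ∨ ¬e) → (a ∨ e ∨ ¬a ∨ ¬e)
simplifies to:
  True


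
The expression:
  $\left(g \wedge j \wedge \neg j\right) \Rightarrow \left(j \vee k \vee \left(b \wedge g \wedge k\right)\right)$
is always true.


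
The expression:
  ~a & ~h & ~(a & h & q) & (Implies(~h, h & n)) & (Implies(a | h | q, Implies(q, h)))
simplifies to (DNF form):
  False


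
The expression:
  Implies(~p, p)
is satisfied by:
  {p: True}


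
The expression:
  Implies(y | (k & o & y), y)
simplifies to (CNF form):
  True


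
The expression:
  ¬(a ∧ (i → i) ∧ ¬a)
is always true.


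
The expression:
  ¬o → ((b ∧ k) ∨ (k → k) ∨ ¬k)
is always true.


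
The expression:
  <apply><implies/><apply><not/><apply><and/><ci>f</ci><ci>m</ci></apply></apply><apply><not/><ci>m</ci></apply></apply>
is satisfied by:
  {f: True, m: False}
  {m: False, f: False}
  {m: True, f: True}


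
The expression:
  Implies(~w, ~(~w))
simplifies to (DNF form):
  w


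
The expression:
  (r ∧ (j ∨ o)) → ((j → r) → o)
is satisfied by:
  {o: True, r: False, j: False}
  {o: False, r: False, j: False}
  {j: True, o: True, r: False}
  {j: True, o: False, r: False}
  {r: True, o: True, j: False}
  {r: True, o: False, j: False}
  {r: True, j: True, o: True}


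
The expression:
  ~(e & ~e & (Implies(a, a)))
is always true.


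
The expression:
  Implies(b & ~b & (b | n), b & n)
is always true.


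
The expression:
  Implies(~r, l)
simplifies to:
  l | r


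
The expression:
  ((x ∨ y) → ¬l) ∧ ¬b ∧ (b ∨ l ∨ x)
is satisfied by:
  {x: True, y: False, l: False, b: False}
  {x: True, y: True, l: False, b: False}
  {l: True, x: False, y: False, b: False}


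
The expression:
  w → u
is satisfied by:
  {u: True, w: False}
  {w: False, u: False}
  {w: True, u: True}


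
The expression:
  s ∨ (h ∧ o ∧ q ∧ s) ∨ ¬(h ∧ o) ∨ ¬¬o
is always true.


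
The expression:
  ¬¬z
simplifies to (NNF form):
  z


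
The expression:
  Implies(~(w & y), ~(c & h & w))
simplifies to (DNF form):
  y | ~c | ~h | ~w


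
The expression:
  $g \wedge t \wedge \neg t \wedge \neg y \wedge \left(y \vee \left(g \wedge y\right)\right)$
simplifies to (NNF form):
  $\text{False}$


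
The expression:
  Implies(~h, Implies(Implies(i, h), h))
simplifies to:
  h | i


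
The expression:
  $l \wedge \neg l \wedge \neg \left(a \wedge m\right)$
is never true.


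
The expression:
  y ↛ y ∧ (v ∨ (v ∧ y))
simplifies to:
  False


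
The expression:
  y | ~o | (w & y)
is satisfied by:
  {y: True, o: False}
  {o: False, y: False}
  {o: True, y: True}


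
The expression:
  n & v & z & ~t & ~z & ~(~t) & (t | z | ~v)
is never true.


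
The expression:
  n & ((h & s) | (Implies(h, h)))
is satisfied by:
  {n: True}


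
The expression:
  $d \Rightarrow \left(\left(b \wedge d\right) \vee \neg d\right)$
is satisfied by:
  {b: True, d: False}
  {d: False, b: False}
  {d: True, b: True}


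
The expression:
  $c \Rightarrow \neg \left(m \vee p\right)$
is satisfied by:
  {m: False, c: False, p: False}
  {p: True, m: False, c: False}
  {m: True, p: False, c: False}
  {p: True, m: True, c: False}
  {c: True, p: False, m: False}


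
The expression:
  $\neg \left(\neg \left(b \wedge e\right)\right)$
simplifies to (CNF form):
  $b \wedge e$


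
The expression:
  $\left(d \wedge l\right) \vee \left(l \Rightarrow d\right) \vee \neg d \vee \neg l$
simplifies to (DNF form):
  $\text{True}$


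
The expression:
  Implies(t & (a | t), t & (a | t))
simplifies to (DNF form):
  True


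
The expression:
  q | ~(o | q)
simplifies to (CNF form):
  q | ~o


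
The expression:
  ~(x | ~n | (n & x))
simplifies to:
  n & ~x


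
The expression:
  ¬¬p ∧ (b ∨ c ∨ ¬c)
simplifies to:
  p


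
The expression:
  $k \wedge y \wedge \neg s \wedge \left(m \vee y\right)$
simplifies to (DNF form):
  $k \wedge y \wedge \neg s$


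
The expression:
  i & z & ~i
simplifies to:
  False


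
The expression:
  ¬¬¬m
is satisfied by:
  {m: False}


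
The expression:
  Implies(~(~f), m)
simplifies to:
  m | ~f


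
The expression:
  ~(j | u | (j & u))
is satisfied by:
  {u: False, j: False}


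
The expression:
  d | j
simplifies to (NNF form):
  d | j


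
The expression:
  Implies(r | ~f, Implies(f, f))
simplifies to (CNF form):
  True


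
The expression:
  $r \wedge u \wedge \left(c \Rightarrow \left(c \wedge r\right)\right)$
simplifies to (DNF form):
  $r \wedge u$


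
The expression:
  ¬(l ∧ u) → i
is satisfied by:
  {i: True, l: True, u: True}
  {i: True, l: True, u: False}
  {i: True, u: True, l: False}
  {i: True, u: False, l: False}
  {l: True, u: True, i: False}


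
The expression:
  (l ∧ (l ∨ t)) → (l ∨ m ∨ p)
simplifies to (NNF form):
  True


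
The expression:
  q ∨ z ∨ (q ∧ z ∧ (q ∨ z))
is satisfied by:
  {q: True, z: True}
  {q: True, z: False}
  {z: True, q: False}


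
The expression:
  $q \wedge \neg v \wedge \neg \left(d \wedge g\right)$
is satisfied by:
  {q: True, g: False, d: False, v: False}
  {q: True, d: True, g: False, v: False}
  {q: True, g: True, d: False, v: False}


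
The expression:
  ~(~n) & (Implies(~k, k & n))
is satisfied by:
  {n: True, k: True}


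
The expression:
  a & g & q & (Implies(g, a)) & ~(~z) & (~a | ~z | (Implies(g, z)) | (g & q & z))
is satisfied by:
  {a: True, z: True, g: True, q: True}


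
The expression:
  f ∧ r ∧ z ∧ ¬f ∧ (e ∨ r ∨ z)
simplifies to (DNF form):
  False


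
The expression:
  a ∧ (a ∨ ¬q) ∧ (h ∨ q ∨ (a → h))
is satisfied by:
  {a: True, q: True, h: True}
  {a: True, q: True, h: False}
  {a: True, h: True, q: False}


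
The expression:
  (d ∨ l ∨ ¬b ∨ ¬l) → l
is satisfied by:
  {l: True}


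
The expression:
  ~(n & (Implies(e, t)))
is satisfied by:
  {e: True, n: False, t: False}
  {e: False, n: False, t: False}
  {t: True, e: True, n: False}
  {t: True, e: False, n: False}
  {n: True, e: True, t: False}


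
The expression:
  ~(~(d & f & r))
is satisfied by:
  {r: True, d: True, f: True}


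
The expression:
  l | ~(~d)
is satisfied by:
  {d: True, l: True}
  {d: True, l: False}
  {l: True, d: False}


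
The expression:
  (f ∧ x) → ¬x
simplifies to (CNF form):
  ¬f ∨ ¬x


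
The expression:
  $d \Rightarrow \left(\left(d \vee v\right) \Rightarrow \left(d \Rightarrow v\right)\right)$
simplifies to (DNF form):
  $v \vee \neg d$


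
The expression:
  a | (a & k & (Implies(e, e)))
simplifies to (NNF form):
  a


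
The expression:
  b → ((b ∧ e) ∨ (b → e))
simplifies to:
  e ∨ ¬b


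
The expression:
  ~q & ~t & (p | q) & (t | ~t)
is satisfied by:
  {p: True, q: False, t: False}


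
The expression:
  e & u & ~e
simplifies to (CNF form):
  False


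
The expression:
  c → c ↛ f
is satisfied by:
  {c: False, f: False}
  {f: True, c: False}
  {c: True, f: False}


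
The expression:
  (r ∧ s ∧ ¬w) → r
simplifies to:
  True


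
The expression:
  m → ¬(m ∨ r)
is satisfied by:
  {m: False}


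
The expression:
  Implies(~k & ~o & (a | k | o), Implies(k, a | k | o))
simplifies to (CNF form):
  True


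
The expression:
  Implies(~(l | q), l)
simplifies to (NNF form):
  l | q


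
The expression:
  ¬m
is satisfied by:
  {m: False}


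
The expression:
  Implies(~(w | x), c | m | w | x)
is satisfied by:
  {x: True, m: True, w: True, c: True}
  {x: True, m: True, w: True, c: False}
  {x: True, m: True, c: True, w: False}
  {x: True, m: True, c: False, w: False}
  {x: True, w: True, c: True, m: False}
  {x: True, w: True, c: False, m: False}
  {x: True, w: False, c: True, m: False}
  {x: True, w: False, c: False, m: False}
  {m: True, w: True, c: True, x: False}
  {m: True, w: True, c: False, x: False}
  {m: True, c: True, w: False, x: False}
  {m: True, c: False, w: False, x: False}
  {w: True, c: True, m: False, x: False}
  {w: True, m: False, c: False, x: False}
  {c: True, m: False, w: False, x: False}


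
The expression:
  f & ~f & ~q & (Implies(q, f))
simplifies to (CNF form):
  False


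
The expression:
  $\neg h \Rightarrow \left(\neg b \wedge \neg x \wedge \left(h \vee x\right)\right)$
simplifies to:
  $h$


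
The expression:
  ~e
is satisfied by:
  {e: False}


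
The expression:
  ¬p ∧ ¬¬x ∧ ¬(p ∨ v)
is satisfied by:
  {x: True, v: False, p: False}


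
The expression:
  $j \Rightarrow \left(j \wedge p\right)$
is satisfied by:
  {p: True, j: False}
  {j: False, p: False}
  {j: True, p: True}


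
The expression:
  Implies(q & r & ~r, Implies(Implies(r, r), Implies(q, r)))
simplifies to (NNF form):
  True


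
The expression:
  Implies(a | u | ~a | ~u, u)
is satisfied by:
  {u: True}


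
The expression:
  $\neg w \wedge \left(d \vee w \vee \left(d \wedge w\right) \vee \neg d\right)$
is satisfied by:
  {w: False}


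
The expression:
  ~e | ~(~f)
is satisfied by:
  {f: True, e: False}
  {e: False, f: False}
  {e: True, f: True}


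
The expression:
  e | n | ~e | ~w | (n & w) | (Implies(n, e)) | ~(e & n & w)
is always true.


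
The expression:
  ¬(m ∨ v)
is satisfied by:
  {v: False, m: False}


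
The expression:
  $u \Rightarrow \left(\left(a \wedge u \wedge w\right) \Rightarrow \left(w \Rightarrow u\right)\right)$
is always true.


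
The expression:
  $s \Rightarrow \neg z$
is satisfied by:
  {s: False, z: False}
  {z: True, s: False}
  {s: True, z: False}


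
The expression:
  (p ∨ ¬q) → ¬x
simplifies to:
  (q ∧ ¬p) ∨ ¬x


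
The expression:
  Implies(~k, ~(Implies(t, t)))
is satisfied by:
  {k: True}


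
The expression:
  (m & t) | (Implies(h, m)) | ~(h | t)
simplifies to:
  m | ~h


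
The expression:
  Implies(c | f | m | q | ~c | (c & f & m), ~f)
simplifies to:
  ~f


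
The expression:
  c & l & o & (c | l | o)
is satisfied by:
  {c: True, o: True, l: True}


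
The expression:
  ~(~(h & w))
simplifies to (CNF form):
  h & w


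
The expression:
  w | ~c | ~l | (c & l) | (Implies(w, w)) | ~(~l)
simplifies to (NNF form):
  True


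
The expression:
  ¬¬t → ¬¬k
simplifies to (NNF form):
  k ∨ ¬t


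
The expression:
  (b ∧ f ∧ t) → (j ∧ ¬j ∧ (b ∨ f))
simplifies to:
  ¬b ∨ ¬f ∨ ¬t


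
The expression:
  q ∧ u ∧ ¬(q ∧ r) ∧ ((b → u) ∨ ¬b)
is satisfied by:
  {u: True, q: True, r: False}


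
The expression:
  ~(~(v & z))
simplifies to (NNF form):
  v & z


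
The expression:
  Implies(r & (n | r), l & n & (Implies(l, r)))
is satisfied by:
  {l: True, n: True, r: False}
  {l: True, n: False, r: False}
  {n: True, l: False, r: False}
  {l: False, n: False, r: False}
  {r: True, l: True, n: True}


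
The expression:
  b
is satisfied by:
  {b: True}


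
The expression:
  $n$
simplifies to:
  $n$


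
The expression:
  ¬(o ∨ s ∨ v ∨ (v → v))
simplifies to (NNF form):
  False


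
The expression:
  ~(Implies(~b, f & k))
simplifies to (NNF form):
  ~b & (~f | ~k)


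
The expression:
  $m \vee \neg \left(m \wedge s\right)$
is always true.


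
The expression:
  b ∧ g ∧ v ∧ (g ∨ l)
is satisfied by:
  {b: True, g: True, v: True}


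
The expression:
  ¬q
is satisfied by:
  {q: False}


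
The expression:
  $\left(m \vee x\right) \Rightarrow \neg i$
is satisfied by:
  {x: False, i: False, m: False}
  {m: True, x: False, i: False}
  {x: True, m: False, i: False}
  {m: True, x: True, i: False}
  {i: True, m: False, x: False}


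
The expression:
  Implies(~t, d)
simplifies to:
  d | t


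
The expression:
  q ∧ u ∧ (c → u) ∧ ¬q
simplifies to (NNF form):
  False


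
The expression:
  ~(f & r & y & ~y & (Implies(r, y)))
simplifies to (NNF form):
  True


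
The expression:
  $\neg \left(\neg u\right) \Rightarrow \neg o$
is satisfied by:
  {u: False, o: False}
  {o: True, u: False}
  {u: True, o: False}


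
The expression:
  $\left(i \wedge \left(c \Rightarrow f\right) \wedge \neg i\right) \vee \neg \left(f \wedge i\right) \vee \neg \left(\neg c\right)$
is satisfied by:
  {c: True, i: False, f: False}
  {c: False, i: False, f: False}
  {f: True, c: True, i: False}
  {f: True, c: False, i: False}
  {i: True, c: True, f: False}
  {i: True, c: False, f: False}
  {i: True, f: True, c: True}


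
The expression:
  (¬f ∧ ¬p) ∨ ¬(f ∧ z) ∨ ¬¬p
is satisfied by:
  {p: True, z: False, f: False}
  {p: False, z: False, f: False}
  {f: True, p: True, z: False}
  {f: True, p: False, z: False}
  {z: True, p: True, f: False}
  {z: True, p: False, f: False}
  {z: True, f: True, p: True}


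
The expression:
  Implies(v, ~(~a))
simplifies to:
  a | ~v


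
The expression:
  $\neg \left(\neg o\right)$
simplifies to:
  $o$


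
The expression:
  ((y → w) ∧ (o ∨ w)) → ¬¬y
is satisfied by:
  {y: True, o: False, w: False}
  {y: True, w: True, o: False}
  {y: True, o: True, w: False}
  {y: True, w: True, o: True}
  {w: False, o: False, y: False}


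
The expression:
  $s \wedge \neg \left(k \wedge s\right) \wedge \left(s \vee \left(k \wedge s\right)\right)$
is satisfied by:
  {s: True, k: False}


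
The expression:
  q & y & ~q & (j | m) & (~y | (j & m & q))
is never true.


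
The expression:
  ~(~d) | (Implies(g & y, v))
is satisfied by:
  {d: True, v: True, g: False, y: False}
  {d: True, g: False, v: False, y: False}
  {v: True, d: False, g: False, y: False}
  {d: False, g: False, v: False, y: False}
  {y: True, d: True, v: True, g: False}
  {y: True, d: True, g: False, v: False}
  {y: True, v: True, d: False, g: False}
  {y: True, d: False, g: False, v: False}
  {d: True, g: True, v: True, y: False}
  {d: True, g: True, y: False, v: False}
  {g: True, v: True, y: False, d: False}
  {g: True, y: False, v: False, d: False}
  {d: True, g: True, y: True, v: True}
  {d: True, g: True, y: True, v: False}
  {g: True, y: True, v: True, d: False}


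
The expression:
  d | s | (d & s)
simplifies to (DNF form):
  d | s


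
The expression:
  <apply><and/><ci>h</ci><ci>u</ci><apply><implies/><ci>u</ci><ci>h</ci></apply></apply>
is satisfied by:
  {h: True, u: True}


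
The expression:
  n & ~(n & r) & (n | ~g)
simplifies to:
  n & ~r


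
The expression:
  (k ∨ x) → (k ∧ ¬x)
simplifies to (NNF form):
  ¬x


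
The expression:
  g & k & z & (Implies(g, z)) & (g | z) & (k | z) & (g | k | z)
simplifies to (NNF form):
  g & k & z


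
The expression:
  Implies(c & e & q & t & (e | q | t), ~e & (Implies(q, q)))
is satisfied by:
  {c: False, t: False, e: False, q: False}
  {q: True, c: False, t: False, e: False}
  {e: True, c: False, t: False, q: False}
  {q: True, e: True, c: False, t: False}
  {t: True, q: False, c: False, e: False}
  {q: True, t: True, c: False, e: False}
  {e: True, t: True, q: False, c: False}
  {q: True, e: True, t: True, c: False}
  {c: True, e: False, t: False, q: False}
  {q: True, c: True, e: False, t: False}
  {e: True, c: True, q: False, t: False}
  {q: True, e: True, c: True, t: False}
  {t: True, c: True, e: False, q: False}
  {q: True, t: True, c: True, e: False}
  {e: True, t: True, c: True, q: False}


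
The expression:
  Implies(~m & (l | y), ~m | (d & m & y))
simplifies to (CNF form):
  True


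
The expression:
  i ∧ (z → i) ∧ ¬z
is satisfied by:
  {i: True, z: False}


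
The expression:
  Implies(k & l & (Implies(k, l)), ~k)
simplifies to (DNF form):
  ~k | ~l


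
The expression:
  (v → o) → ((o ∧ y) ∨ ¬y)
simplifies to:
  o ∨ v ∨ ¬y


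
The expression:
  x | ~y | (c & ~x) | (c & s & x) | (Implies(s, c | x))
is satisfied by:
  {x: True, c: True, s: False, y: False}
  {x: True, s: False, c: False, y: False}
  {c: True, x: False, s: False, y: False}
  {x: False, s: False, c: False, y: False}
  {y: True, x: True, c: True, s: False}
  {y: True, x: True, s: False, c: False}
  {y: True, c: True, x: False, s: False}
  {y: True, x: False, s: False, c: False}
  {x: True, s: True, c: True, y: False}
  {x: True, s: True, y: False, c: False}
  {s: True, c: True, y: False, x: False}
  {s: True, y: False, c: False, x: False}
  {x: True, s: True, y: True, c: True}
  {x: True, s: True, y: True, c: False}
  {s: True, y: True, c: True, x: False}


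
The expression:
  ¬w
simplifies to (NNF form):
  ¬w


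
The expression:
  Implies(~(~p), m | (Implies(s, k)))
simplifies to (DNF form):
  k | m | ~p | ~s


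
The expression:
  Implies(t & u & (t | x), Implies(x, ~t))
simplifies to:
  ~t | ~u | ~x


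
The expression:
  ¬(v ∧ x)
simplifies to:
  ¬v ∨ ¬x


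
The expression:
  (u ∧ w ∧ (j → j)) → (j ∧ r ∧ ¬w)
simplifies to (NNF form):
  ¬u ∨ ¬w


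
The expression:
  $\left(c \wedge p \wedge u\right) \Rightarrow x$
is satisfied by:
  {x: True, p: False, c: False, u: False}
  {x: False, p: False, c: False, u: False}
  {x: True, u: True, p: False, c: False}
  {u: True, x: False, p: False, c: False}
  {x: True, c: True, u: False, p: False}
  {c: True, u: False, p: False, x: False}
  {x: True, u: True, c: True, p: False}
  {u: True, c: True, x: False, p: False}
  {x: True, p: True, u: False, c: False}
  {p: True, u: False, c: False, x: False}
  {x: True, u: True, p: True, c: False}
  {u: True, p: True, x: False, c: False}
  {x: True, c: True, p: True, u: False}
  {c: True, p: True, u: False, x: False}
  {x: True, u: True, c: True, p: True}


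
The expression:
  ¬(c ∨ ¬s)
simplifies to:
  s ∧ ¬c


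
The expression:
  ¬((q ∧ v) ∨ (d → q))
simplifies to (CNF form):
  d ∧ ¬q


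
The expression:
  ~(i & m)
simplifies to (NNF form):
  ~i | ~m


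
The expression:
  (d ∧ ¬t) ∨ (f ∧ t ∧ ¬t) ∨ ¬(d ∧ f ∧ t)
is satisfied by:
  {t: False, d: False, f: False}
  {f: True, t: False, d: False}
  {d: True, t: False, f: False}
  {f: True, d: True, t: False}
  {t: True, f: False, d: False}
  {f: True, t: True, d: False}
  {d: True, t: True, f: False}


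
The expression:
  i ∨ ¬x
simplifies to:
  i ∨ ¬x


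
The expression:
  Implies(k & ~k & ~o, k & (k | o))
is always true.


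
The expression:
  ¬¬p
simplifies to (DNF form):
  p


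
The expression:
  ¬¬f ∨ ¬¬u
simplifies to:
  f ∨ u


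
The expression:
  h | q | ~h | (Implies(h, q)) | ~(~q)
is always true.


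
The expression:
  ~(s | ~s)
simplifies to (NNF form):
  False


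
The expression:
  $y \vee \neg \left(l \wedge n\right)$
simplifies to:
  $y \vee \neg l \vee \neg n$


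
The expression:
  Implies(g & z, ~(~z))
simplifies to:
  True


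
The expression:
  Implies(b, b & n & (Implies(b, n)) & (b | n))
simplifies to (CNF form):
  n | ~b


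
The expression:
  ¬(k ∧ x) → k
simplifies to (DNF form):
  k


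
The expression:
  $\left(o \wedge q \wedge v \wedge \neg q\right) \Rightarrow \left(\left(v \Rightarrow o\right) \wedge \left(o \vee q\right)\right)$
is always true.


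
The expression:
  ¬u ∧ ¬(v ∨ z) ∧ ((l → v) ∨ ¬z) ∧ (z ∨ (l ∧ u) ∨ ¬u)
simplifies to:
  ¬u ∧ ¬v ∧ ¬z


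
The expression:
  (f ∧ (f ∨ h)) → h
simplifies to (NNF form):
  h ∨ ¬f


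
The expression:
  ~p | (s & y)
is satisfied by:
  {y: True, s: True, p: False}
  {y: True, s: False, p: False}
  {s: True, y: False, p: False}
  {y: False, s: False, p: False}
  {y: True, p: True, s: True}


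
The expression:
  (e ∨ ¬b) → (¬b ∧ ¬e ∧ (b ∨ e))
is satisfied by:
  {b: True, e: False}


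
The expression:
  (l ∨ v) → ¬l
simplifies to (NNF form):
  ¬l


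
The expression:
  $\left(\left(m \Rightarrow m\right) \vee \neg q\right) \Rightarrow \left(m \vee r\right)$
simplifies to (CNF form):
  $m \vee r$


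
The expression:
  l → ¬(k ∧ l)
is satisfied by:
  {l: False, k: False}
  {k: True, l: False}
  {l: True, k: False}


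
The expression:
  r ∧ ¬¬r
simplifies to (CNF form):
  r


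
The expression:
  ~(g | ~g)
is never true.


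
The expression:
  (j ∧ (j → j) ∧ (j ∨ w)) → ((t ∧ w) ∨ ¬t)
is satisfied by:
  {w: True, t: False, j: False}
  {w: False, t: False, j: False}
  {j: True, w: True, t: False}
  {j: True, w: False, t: False}
  {t: True, w: True, j: False}
  {t: True, w: False, j: False}
  {t: True, j: True, w: True}


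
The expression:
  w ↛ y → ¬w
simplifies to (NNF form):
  y ∨ ¬w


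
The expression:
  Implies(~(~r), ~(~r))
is always true.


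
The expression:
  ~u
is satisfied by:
  {u: False}


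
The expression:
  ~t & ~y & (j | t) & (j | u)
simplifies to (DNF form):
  j & ~t & ~y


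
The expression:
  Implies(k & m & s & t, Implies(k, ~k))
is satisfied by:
  {s: False, k: False, t: False, m: False}
  {m: True, s: False, k: False, t: False}
  {t: True, s: False, k: False, m: False}
  {m: True, t: True, s: False, k: False}
  {k: True, m: False, s: False, t: False}
  {m: True, k: True, s: False, t: False}
  {t: True, k: True, m: False, s: False}
  {m: True, t: True, k: True, s: False}
  {s: True, t: False, k: False, m: False}
  {m: True, s: True, t: False, k: False}
  {t: True, s: True, m: False, k: False}
  {m: True, t: True, s: True, k: False}
  {k: True, s: True, t: False, m: False}
  {m: True, k: True, s: True, t: False}
  {t: True, k: True, s: True, m: False}


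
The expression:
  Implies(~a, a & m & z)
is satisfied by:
  {a: True}


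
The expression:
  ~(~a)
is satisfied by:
  {a: True}


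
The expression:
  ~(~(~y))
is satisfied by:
  {y: False}


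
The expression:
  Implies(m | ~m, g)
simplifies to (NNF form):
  g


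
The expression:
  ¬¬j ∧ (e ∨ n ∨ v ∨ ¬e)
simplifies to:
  j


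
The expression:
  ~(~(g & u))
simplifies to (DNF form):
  g & u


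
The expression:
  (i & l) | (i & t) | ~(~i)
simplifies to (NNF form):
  i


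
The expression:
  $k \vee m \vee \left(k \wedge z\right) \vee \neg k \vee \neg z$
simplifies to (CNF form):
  $\text{True}$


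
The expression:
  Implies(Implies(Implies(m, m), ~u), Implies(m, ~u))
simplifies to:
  True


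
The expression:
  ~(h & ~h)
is always true.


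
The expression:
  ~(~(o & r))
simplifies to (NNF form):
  o & r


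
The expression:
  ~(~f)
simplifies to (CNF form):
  f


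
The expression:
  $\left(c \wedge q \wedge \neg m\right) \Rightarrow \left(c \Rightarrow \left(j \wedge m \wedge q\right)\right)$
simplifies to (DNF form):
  $m \vee \neg c \vee \neg q$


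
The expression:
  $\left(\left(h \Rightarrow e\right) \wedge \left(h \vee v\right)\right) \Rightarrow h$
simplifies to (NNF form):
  $h \vee \neg v$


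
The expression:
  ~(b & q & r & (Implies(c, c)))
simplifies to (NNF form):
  ~b | ~q | ~r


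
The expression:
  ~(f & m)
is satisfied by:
  {m: False, f: False}
  {f: True, m: False}
  {m: True, f: False}


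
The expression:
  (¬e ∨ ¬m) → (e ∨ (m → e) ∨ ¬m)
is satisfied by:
  {e: True, m: False}
  {m: False, e: False}
  {m: True, e: True}


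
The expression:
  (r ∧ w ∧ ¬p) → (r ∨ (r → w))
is always true.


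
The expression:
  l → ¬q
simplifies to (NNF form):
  ¬l ∨ ¬q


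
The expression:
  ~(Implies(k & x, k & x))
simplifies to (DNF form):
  False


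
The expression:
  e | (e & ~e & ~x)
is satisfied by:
  {e: True}


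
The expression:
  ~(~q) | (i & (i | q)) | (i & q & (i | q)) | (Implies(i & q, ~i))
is always true.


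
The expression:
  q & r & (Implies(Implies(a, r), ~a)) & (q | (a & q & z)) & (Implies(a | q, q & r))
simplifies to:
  q & r & ~a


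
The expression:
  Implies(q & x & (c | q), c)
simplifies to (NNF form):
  c | ~q | ~x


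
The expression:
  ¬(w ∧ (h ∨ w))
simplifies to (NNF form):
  ¬w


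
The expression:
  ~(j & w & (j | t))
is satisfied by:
  {w: False, j: False}
  {j: True, w: False}
  {w: True, j: False}


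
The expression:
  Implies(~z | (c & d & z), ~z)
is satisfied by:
  {c: False, z: False, d: False}
  {d: True, c: False, z: False}
  {z: True, c: False, d: False}
  {d: True, z: True, c: False}
  {c: True, d: False, z: False}
  {d: True, c: True, z: False}
  {z: True, c: True, d: False}


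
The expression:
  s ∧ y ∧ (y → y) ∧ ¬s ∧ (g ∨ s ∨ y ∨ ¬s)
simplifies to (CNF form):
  False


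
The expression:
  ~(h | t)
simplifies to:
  ~h & ~t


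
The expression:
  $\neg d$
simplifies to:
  $\neg d$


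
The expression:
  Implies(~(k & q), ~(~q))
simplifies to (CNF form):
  q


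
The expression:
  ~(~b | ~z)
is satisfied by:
  {z: True, b: True}


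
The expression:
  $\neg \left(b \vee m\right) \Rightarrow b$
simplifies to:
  $b \vee m$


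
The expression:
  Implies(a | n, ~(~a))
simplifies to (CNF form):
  a | ~n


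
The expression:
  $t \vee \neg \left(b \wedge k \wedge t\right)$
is always true.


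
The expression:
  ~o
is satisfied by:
  {o: False}


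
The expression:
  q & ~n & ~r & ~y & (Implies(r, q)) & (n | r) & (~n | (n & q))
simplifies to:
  False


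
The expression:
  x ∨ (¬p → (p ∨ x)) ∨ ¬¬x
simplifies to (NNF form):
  p ∨ x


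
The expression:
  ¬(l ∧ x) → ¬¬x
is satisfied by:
  {x: True}


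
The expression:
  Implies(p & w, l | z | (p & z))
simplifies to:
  l | z | ~p | ~w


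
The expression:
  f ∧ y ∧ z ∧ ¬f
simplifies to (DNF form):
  False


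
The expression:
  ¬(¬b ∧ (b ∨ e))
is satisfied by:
  {b: True, e: False}
  {e: False, b: False}
  {e: True, b: True}


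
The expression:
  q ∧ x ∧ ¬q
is never true.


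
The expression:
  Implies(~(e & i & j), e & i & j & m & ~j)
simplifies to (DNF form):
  e & i & j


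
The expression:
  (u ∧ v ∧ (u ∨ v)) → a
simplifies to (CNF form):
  a ∨ ¬u ∨ ¬v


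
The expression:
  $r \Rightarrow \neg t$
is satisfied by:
  {t: False, r: False}
  {r: True, t: False}
  {t: True, r: False}


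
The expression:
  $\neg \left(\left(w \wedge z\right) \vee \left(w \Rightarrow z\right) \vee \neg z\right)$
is never true.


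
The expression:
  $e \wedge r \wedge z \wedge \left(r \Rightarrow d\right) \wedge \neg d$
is never true.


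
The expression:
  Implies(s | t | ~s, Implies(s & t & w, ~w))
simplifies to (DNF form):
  ~s | ~t | ~w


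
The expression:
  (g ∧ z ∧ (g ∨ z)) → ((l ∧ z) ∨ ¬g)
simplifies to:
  l ∨ ¬g ∨ ¬z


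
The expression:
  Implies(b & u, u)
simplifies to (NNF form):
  True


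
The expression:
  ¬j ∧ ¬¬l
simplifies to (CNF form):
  l ∧ ¬j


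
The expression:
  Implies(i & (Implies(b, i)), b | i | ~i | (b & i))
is always true.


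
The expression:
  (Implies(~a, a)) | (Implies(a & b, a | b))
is always true.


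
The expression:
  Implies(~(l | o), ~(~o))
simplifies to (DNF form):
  l | o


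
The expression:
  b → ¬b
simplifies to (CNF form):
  ¬b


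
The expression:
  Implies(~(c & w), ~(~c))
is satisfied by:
  {c: True}


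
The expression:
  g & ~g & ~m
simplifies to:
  False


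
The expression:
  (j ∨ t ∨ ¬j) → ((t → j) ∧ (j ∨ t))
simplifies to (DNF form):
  j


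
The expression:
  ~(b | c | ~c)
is never true.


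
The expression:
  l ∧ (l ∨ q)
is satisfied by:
  {l: True}


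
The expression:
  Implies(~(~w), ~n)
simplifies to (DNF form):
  ~n | ~w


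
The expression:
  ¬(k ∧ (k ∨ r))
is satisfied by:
  {k: False}


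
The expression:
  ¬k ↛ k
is always true.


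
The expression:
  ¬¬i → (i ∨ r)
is always true.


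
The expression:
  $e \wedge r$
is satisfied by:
  {r: True, e: True}


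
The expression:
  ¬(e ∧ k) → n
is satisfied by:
  {n: True, k: True, e: True}
  {n: True, k: True, e: False}
  {n: True, e: True, k: False}
  {n: True, e: False, k: False}
  {k: True, e: True, n: False}


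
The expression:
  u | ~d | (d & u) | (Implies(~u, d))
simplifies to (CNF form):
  True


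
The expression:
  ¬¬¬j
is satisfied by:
  {j: False}


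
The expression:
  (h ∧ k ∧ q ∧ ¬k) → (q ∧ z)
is always true.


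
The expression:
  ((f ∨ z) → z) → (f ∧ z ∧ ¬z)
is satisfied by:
  {f: True, z: False}


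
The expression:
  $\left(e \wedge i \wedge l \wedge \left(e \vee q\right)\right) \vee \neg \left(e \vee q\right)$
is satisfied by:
  {i: True, l: True, q: False, e: False}
  {i: True, l: False, q: False, e: False}
  {l: True, i: False, q: False, e: False}
  {i: False, l: False, q: False, e: False}
  {i: True, e: True, l: True, q: False}
  {i: True, e: True, q: True, l: True}


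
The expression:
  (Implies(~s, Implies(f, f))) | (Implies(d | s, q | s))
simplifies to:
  True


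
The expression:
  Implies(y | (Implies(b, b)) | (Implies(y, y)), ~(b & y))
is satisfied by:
  {y: False, b: False}
  {b: True, y: False}
  {y: True, b: False}


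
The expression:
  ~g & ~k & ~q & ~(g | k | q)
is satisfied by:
  {q: False, g: False, k: False}


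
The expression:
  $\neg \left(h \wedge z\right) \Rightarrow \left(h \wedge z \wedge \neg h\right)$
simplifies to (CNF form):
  $h \wedge z$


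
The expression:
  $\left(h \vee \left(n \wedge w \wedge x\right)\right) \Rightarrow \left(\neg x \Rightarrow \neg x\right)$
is always true.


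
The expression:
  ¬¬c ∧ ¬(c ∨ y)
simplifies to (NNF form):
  False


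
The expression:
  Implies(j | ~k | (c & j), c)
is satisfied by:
  {c: True, k: True, j: False}
  {c: True, k: False, j: False}
  {j: True, c: True, k: True}
  {j: True, c: True, k: False}
  {k: True, j: False, c: False}


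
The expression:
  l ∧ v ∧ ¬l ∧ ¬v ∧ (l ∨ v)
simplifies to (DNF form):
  False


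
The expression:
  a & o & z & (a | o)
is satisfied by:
  {a: True, z: True, o: True}


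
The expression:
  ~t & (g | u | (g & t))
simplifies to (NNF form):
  ~t & (g | u)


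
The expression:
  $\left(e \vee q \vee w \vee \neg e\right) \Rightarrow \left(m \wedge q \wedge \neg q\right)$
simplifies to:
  $\text{False}$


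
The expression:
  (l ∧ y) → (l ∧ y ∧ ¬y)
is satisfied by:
  {l: False, y: False}
  {y: True, l: False}
  {l: True, y: False}


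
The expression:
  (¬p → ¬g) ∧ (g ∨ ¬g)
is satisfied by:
  {p: True, g: False}
  {g: False, p: False}
  {g: True, p: True}


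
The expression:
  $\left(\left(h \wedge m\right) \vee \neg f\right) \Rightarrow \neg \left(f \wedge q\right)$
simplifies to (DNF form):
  $\neg f \vee \neg h \vee \neg m \vee \neg q$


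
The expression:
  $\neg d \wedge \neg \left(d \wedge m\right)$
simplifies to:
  $\neg d$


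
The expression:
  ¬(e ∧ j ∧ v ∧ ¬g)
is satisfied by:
  {g: True, v: False, e: False, j: False}
  {j: False, v: False, g: False, e: False}
  {j: True, g: True, v: False, e: False}
  {j: True, v: False, g: False, e: False}
  {e: True, g: True, j: False, v: False}
  {e: True, j: False, v: False, g: False}
  {e: True, j: True, g: True, v: False}
  {e: True, j: True, v: False, g: False}
  {g: True, v: True, e: False, j: False}
  {v: True, e: False, g: False, j: False}
  {j: True, v: True, g: True, e: False}
  {j: True, v: True, e: False, g: False}
  {g: True, v: True, e: True, j: False}
  {v: True, e: True, j: False, g: False}
  {j: True, v: True, e: True, g: True}


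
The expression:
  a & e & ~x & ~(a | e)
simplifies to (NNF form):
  False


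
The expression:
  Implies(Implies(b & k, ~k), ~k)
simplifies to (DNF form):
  b | ~k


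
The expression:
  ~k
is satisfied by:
  {k: False}


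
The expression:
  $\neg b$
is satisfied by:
  {b: False}


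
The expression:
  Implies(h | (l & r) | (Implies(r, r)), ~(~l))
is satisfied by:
  {l: True}


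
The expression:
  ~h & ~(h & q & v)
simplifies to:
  ~h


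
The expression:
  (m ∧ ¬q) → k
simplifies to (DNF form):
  k ∨ q ∨ ¬m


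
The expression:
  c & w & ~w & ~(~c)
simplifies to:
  False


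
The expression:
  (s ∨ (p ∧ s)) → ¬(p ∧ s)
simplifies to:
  ¬p ∨ ¬s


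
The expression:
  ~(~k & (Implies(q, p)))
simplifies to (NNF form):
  k | (q & ~p)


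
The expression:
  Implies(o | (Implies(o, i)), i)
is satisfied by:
  {i: True}


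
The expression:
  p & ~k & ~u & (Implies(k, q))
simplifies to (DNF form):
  p & ~k & ~u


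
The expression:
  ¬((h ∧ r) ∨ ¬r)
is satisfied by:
  {r: True, h: False}


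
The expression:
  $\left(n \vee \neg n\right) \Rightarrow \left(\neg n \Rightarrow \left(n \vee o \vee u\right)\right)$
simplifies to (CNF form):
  $n \vee o \vee u$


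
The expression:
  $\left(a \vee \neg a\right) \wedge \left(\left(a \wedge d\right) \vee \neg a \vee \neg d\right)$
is always true.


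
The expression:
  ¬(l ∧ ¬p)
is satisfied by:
  {p: True, l: False}
  {l: False, p: False}
  {l: True, p: True}


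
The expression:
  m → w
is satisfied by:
  {w: True, m: False}
  {m: False, w: False}
  {m: True, w: True}


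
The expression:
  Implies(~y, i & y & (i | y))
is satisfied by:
  {y: True}


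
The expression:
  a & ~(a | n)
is never true.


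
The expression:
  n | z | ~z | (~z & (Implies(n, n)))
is always true.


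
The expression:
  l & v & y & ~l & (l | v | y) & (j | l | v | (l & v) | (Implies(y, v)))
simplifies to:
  False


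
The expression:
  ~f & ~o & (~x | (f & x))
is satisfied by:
  {x: False, o: False, f: False}


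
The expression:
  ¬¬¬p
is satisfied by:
  {p: False}


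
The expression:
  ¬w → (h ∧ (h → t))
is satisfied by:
  {t: True, w: True, h: True}
  {t: True, w: True, h: False}
  {w: True, h: True, t: False}
  {w: True, h: False, t: False}
  {t: True, h: True, w: False}


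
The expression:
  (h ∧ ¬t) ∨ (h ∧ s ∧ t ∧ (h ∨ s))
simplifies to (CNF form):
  h ∧ (s ∨ ¬t)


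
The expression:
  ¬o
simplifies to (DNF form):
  ¬o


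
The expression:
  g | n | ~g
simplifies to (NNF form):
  True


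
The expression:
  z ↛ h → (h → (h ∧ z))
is always true.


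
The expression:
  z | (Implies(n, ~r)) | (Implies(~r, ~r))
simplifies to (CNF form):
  True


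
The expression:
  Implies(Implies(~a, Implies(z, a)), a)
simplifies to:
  a | z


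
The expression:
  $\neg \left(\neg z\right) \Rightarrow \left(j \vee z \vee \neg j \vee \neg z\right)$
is always true.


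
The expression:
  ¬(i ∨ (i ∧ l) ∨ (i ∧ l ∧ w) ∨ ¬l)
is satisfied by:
  {l: True, i: False}


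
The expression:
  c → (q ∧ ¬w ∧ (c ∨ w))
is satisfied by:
  {q: True, c: False, w: False}
  {q: False, c: False, w: False}
  {w: True, q: True, c: False}
  {w: True, q: False, c: False}
  {c: True, q: True, w: False}


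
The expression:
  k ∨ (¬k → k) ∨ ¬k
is always true.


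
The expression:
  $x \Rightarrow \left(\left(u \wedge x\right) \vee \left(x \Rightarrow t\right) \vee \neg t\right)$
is always true.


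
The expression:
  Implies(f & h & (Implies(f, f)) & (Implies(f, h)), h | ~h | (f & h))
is always true.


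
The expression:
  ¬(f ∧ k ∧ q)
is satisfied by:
  {k: False, q: False, f: False}
  {f: True, k: False, q: False}
  {q: True, k: False, f: False}
  {f: True, q: True, k: False}
  {k: True, f: False, q: False}
  {f: True, k: True, q: False}
  {q: True, k: True, f: False}


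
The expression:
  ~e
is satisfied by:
  {e: False}


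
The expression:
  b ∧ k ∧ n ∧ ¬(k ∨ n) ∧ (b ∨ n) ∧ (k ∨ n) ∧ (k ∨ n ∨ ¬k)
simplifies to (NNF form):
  False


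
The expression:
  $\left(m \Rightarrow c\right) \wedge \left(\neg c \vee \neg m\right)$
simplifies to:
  $\neg m$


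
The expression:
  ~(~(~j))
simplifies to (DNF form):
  ~j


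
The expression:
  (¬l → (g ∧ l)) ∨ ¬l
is always true.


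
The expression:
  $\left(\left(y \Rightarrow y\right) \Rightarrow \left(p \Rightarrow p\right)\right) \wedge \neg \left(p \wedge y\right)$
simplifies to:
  $\neg p \vee \neg y$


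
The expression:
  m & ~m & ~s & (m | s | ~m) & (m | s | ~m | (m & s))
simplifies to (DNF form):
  False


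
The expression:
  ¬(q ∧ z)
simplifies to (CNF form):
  ¬q ∨ ¬z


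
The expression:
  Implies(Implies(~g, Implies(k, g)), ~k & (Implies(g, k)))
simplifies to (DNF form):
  ~g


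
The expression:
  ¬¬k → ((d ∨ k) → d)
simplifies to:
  d ∨ ¬k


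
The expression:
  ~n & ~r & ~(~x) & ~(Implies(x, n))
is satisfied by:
  {x: True, n: False, r: False}


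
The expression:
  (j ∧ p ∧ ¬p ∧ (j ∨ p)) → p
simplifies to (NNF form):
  True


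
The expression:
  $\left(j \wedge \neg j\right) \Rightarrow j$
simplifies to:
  $\text{True}$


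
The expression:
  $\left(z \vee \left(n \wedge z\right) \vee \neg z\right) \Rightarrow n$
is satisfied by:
  {n: True}


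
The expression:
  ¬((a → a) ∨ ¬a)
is never true.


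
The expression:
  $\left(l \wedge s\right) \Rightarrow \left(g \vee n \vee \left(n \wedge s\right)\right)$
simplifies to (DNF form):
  $g \vee n \vee \neg l \vee \neg s$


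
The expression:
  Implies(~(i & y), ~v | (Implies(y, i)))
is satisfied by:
  {i: True, v: False, y: False}
  {v: False, y: False, i: False}
  {i: True, y: True, v: False}
  {y: True, v: False, i: False}
  {i: True, v: True, y: False}
  {v: True, i: False, y: False}
  {i: True, y: True, v: True}


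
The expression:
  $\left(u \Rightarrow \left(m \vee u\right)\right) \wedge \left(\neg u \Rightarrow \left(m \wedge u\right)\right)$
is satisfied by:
  {u: True}


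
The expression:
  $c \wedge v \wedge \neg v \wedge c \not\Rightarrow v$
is never true.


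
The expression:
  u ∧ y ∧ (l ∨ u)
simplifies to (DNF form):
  u ∧ y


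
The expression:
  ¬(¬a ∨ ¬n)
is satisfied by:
  {a: True, n: True}
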